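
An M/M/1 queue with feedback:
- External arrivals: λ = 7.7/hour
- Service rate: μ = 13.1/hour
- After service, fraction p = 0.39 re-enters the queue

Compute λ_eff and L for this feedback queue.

Effective arrival rate: λ_eff = λ/(1-p) = 7.7/(1-0.39) = 7.7/0.61 = 12.62295
ρ = λ_eff/μ = 12.62295/13.1 = 0.963584
L = ρ/(1-ρ) = 0.963584/(1-0.963584) = 26.4605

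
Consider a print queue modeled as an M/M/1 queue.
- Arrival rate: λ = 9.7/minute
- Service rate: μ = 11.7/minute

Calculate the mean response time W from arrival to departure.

First, compute utilization: ρ = λ/μ = 9.7/11.7 = 0.8291
For M/M/1: W = 1/(μ-λ)
W = 1/(11.7-9.7) = 1/2.00
W = 0.5000 minutes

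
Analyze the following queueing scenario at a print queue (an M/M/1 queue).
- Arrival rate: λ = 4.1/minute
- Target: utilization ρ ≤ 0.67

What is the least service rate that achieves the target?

ρ = λ/μ, so μ = λ/ρ
μ ≥ 4.1/0.67 = 6.1194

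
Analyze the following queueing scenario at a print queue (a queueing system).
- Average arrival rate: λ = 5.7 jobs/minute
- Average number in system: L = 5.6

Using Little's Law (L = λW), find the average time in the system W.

Little's Law: L = λW, so W = L/λ
W = 5.6/5.7 = 0.9825 minutes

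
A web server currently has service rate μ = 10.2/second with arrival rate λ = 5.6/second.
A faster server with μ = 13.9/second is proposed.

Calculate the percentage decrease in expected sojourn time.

System 1: ρ₁ = 5.6/10.2 = 0.5490, W₁ = 1/(10.2-5.6) = 0.21739
System 2: ρ₂ = 5.6/13.9 = 0.4029, W₂ = 1/(13.9-5.6) = 0.12048
Improvement: (W₁-W₂)/W₁ = (0.21739-0.12048)/0.21739 = 44.58%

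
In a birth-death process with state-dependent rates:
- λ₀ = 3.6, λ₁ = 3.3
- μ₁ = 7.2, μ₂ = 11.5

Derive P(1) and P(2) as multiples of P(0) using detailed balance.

Balance equations:
State 0: λ₀P₀ = μ₁P₁ → P₁ = (λ₀/μ₁)P₀ = (3.6/7.2)P₀ = 0.5000P₀
State 1: P₂ = (λ₀λ₁)/(μ₁μ₂)P₀ = (3.6×3.3)/(7.2×11.5)P₀ = 0.1435P₀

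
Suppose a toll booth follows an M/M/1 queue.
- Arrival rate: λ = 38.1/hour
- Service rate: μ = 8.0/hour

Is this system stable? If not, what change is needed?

Stability requires ρ = λ/(cμ) < 1
ρ = 38.1/(1 × 8.0) = 38.1/8.00 = 4.7625
Since 4.7625 ≥ 1, the system is UNSTABLE.
Queue grows without bound. Need μ > λ = 38.1.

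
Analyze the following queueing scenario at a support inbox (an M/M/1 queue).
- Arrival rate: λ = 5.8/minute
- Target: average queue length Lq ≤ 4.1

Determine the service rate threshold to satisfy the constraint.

For M/M/1: Lq = λ²/(μ(μ-λ))
Need Lq ≤ 4.1, i.e. μ(μ-λ) ≥ λ²/4.1
μ² - 5.8μ - 33.64/4.1 ≥ 0  →  μ² - 5.8μ - 8.20488 ≥ 0
Quadratic formula (positive root): μ = [λ + √(λ² + 4×8.20488)]/2
Discriminant: 33.64 + 4×8.20488 = 66.4595, √66.4595 = 8.15227
μ ≥ (5.8 + 8.15227)/2 = 6.9761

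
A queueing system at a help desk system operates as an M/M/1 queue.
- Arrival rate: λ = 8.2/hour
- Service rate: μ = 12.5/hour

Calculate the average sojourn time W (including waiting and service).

First, compute utilization: ρ = λ/μ = 8.2/12.5 = 0.6560
For M/M/1: W = 1/(μ-λ)
W = 1/(12.5-8.2) = 1/4.30
W = 0.2326 hours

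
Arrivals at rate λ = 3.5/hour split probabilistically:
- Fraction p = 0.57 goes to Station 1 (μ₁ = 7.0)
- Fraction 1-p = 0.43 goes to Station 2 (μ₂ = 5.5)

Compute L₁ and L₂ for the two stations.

Effective rates: λ₁ = 3.5×0.57 = 1.995, λ₂ = 3.5×0.43 = 1.505
Station 1: ρ₁ = 1.995/7.0 = 0.2850, L₁ = ρ₁/(1-ρ₁) = 0.2850/(1-0.2850) = 0.3986
Station 2: ρ₂ = 1.505/5.5 = 0.2736, L₂ = ρ₂/(1-ρ₂) = 0.2736/(1-0.2736) = 0.3767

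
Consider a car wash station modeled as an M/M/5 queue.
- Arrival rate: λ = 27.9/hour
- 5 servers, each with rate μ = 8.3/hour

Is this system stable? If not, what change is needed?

Stability requires ρ = λ/(cμ) < 1
ρ = 27.9/(5 × 8.3) = 27.9/41.50 = 0.6723
Since 0.6723 < 1, the system is STABLE.
The servers are busy 67.23% of the time.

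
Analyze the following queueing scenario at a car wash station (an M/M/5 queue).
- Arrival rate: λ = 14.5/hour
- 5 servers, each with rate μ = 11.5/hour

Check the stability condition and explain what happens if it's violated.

Stability requires ρ = λ/(cμ) < 1
ρ = 14.5/(5 × 11.5) = 14.5/57.50 = 0.2522
Since 0.2522 < 1, the system is STABLE.
The servers are busy 25.22% of the time.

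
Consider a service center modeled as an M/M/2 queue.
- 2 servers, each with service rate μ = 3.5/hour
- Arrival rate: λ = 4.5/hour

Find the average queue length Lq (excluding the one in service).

Traffic intensity: ρ = λ/(cμ) = 4.5/(2×3.5) = 0.6429
Since ρ = 0.6429 < 1, system is stable.
Offered load a = λ/μ = cρ = 4.5/3.5 = 1.2857
P₀ = [ Σₙ₌₀^1 aⁿ/n! + a^2/(2!(1-ρ)) ]⁻¹
Σ = a^0/0! + a^1/1! = 1.0000 + 1.2857 = 2.2857
a^2/(2!(1-ρ)) = 1.65306/(2 × 0.357143) = 2.3143
P₀ = 1/(2.2857 + 2.3143) = 0.2174
Lq = P₀·a^2·ρ / (2!(1-ρ)²) = 0.21739 × 1.6531 × 0.64286 / (2 × 0.12755) = 0.9056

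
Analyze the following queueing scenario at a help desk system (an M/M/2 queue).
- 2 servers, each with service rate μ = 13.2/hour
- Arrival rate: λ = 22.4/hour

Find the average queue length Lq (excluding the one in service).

Traffic intensity: ρ = λ/(cμ) = 22.4/(2×13.2) = 0.8485
Since ρ = 0.8485 < 1, system is stable.
Offered load a = λ/μ = cρ = 22.4/13.2 = 1.6970
P₀ = [ Σₙ₌₀^1 aⁿ/n! + a^2/(2!(1-ρ)) ]⁻¹
Σ = a^0/0! + a^1/1! = 1.0000 + 1.6970 = 2.6970
a^2/(2!(1-ρ)) = 2.879706/(2 × 0.1515152) = 9.5030
P₀ = 1/(2.6970 + 9.5030) = 0.08197
Lq = P₀·a^2·ρ / (2!(1-ρ)²) = 0.081967 × 2.8797 × 0.84848 / (2 × 0.022957) = 4.3620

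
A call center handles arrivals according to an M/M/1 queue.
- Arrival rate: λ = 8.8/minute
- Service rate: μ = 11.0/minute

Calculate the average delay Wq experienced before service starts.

First, compute utilization: ρ = λ/μ = 8.8/11.0 = 0.8000
For M/M/1: Wq = λ/(μ(μ-λ))
Wq = 8.8/(11.0 × (11.0-8.8))
Wq = 8.8/(11.0 × 2.20)
Wq = 0.3636 minutes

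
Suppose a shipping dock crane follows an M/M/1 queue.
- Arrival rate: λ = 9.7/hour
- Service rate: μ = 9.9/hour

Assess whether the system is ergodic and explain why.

Stability requires ρ = λ/(cμ) < 1
ρ = 9.7/(1 × 9.9) = 9.7/9.90 = 0.9798
Since 0.9798 < 1, the system is STABLE.
The server is busy 97.98% of the time.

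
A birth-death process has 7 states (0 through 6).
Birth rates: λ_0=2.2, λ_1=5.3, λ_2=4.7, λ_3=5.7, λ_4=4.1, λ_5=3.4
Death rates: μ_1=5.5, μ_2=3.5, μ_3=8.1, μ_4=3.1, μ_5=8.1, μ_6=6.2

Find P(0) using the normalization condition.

Ratios P(n)/P(0) = (λ₀···λₙ₋₁)/(μ₁···μₙ):
P(1)/P(0) = (2.2)/(5.5) = 0.4000
P(2)/P(0) = (2.2×5.3)/(5.5×3.5) = 0.6057
P(3)/P(0) = (2.2×5.3×4.7)/(5.5×3.5×8.1) = 0.3515
P(4)/P(0) = (2.2×5.3×4.7×5.7)/(5.5×3.5×8.1×3.1) = 0.6462
P(5)/P(0) = (2.2×5.3×4.7×5.7×4.1)/(5.5×3.5×8.1×3.1×8.1) = 0.3271
P(6)/P(0) = (2.2×5.3×4.7×5.7×4.1×3.4)/(5.5×3.5×8.1×3.1×8.1×6.2) = 0.1794

Normalization: ∑ P(n) = 1
P(0) × (1.0000 + 0.4000 + 0.6057 + 0.3515 + 0.6462 + 0.3271 + 0.1794) = 1
P(0) × 3.5099 = 1
P(0) = 1/3.5099 = 0.2849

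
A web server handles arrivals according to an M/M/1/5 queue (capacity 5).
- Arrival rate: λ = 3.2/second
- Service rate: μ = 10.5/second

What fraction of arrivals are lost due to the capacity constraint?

ρ = λ/μ = 3.2/10.5 = 0.30476
P₀ = (1-ρ)/(1-ρ^(K+1)) = (1-0.30476)/(1-0.30476^6) = 0.6952/0.9992 = 0.6958
P_K = P₀×ρ^K = 0.6958 × 0.30476^5 = 0.6958 × 0.002629 = 0.001829
Blocking probability = 0.18%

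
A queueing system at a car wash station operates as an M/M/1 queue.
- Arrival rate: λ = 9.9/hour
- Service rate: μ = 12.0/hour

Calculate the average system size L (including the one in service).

ρ = λ/μ = 9.9/12.0 = 0.8250
For M/M/1: L = λ/(μ-λ)
L = 9.9/(12.0-9.9) = 9.9/2.10
L = 4.7143 cars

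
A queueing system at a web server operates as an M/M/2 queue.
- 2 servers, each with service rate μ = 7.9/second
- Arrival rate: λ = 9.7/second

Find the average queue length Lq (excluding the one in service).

Traffic intensity: ρ = λ/(cμ) = 9.7/(2×7.9) = 0.6139
Since ρ = 0.6139 < 1, system is stable.
Offered load a = λ/μ = cρ = 9.7/7.9 = 1.2278
P₀ = [ Σₙ₌₀^1 aⁿ/n! + a^2/(2!(1-ρ)) ]⁻¹
Σ = a^0/0! + a^1/1! = 1.0000 + 1.2278 = 2.2278
a^2/(2!(1-ρ)) = 1.50761/(2 × 0.386076) = 1.9525
P₀ = 1/(2.2278 + 1.9525) = 0.2392
Lq = P₀·a^2·ρ / (2!(1-ρ)²) = 0.23922 × 1.5076 × 0.61392 / (2 × 0.14905) = 0.7427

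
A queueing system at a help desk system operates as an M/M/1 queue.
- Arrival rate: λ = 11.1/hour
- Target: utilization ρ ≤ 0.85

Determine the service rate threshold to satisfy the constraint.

ρ = λ/μ, so μ = λ/ρ
μ ≥ 11.1/0.85 = 13.0588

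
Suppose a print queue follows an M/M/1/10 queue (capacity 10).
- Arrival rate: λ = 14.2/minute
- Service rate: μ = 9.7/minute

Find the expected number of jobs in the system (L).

ρ = λ/μ = 14.2/9.7 = 1.46392
P₀ = (1-ρ)/(1-ρ^(K+1)) = (1-1.46392)/(1-1.46392^11) = -0.4639/-65.1745 = 0.007118
P_K = P₀×ρ^K = 0.007118 × 1.46392^10 = 0.007118 × 45.2036 = 0.3218
L = ρ[1 - (K+1)ρ^K + Kρ^(K+1)] / [(1-ρ)(1-ρ^(K+1))]
L = 1.46392 × (1 - 11×45.20364 + 10×66.17452) / ((1 - 1.46392) × (1 - 66.17452)) = 8.0132 jobs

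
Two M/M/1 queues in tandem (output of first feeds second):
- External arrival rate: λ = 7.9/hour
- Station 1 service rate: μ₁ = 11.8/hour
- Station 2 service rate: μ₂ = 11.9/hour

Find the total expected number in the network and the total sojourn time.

By Jackson's theorem, each station behaves as independent M/M/1.
Station 1: ρ₁ = 7.9/11.8 = 0.6695, L₁ = ρ₁/(1-ρ₁) = λ/(μ₁-λ) = 7.9/3.90 = 2.0256
Station 2: ρ₂ = 7.9/11.9 = 0.6639, L₂ = ρ₂/(1-ρ₂) = λ/(μ₂-λ) = 7.9/4.00 = 1.9750
Total: L = L₁ + L₂ = 2.0256 + 1.9750 = 4.0006
W = L/λ = 4.0006/7.9 = 0.5064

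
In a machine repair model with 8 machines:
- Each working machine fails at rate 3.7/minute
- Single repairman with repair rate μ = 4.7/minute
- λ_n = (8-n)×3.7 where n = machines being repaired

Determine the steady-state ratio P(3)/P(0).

P(3)/P(0) = ∏_{i=0}^{3-1} λ_i/μ_{i+1}
= (8-0)×3.7/4.7 × (8-1)×3.7/4.7 × (8-2)×3.7/4.7
= 163.9271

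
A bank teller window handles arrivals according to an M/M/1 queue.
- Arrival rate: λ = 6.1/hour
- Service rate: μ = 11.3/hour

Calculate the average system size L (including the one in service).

ρ = λ/μ = 6.1/11.3 = 0.5398
For M/M/1: L = λ/(μ-λ)
L = 6.1/(11.3-6.1) = 6.1/5.20
L = 1.1731 transactions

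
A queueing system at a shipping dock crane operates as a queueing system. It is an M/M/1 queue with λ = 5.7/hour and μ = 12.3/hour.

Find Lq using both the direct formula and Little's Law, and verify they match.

Method 1 (direct): Lq = λ²/(μ(μ-λ)) = 32.49/(12.3 × 6.60) = 0.4002

Method 2 (Little's Law):
W = 1/(μ-λ) = 1/6.60 = 0.151515
Wq = W - 1/μ = 0.151515 - 0.0813008 = 0.07021
Lq = λWq = 5.7 × 0.07021 = 0.4002 ✔ (matches Method 1)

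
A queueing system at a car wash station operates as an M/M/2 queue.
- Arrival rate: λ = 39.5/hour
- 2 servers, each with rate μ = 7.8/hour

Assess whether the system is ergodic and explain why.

Stability requires ρ = λ/(cμ) < 1
ρ = 39.5/(2 × 7.8) = 39.5/15.60 = 2.5321
Since 2.5321 ≥ 1, the system is UNSTABLE.
Need c > λ/μ = 39.5/7.8 = 5.06.
Minimum servers needed: c = 6.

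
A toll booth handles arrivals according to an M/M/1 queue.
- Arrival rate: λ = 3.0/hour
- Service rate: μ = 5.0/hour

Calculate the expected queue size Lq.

ρ = λ/μ = 3.0/5.0 = 0.6000
For M/M/1: Lq = λ²/(μ(μ-λ))
Lq = 9.00/(5.0 × 2.00)
Lq = 0.9000 vehicles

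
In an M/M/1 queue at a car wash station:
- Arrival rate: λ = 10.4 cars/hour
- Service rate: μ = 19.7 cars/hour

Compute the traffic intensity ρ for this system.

Server utilization: ρ = λ/μ
ρ = 10.4/19.7 = 0.5279
The server is busy 52.79% of the time.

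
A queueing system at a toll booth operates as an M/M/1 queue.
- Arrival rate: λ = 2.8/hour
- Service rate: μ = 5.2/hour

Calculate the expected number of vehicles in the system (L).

ρ = λ/μ = 2.8/5.2 = 0.5385
For M/M/1: L = λ/(μ-λ)
L = 2.8/(5.2-2.8) = 2.8/2.40
L = 1.1667 vehicles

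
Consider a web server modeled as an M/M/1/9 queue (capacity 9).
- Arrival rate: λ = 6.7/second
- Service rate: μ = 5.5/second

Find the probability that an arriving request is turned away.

ρ = λ/μ = 6.7/5.5 = 1.21818
P₀ = (1-ρ)/(1-ρ^(K+1)) = (1-1.21818)/(1-1.21818^10) = -0.2182/-6.1964 = 0.03521
P_K = P₀×ρ^K = 0.03521 × 1.21818^9 = 0.03521 × 5.9075 = 0.2080
Blocking probability = 20.80%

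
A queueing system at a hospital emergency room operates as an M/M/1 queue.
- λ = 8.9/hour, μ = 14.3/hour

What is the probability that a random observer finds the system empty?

ρ = λ/μ = 8.9/14.3 = 0.6224
P(0) = 1 - ρ = 1 - 0.6224 = 0.3776
The server is idle 37.76% of the time.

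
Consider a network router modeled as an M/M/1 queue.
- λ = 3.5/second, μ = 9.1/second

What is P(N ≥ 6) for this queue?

ρ = λ/μ = 3.5/9.1 = 0.38462
P(N ≥ n) = ρⁿ
P(N ≥ 6) = 0.38462^6
P(N ≥ 6) = 0.003237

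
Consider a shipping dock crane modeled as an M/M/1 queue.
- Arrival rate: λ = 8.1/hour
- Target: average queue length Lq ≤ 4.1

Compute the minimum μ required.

For M/M/1: Lq = λ²/(μ(μ-λ))
Need Lq ≤ 4.1, i.e. μ(μ-λ) ≥ λ²/4.1
μ² - 8.1μ - 65.61/4.1 ≥ 0  →  μ² - 8.1μ - 16.00244 ≥ 0
Quadratic formula (positive root): μ = [λ + √(λ² + 4×16.00244)]/2
Discriminant: 65.61 + 4×16.00244 = 129.6198, √129.6198 = 11.3851
μ ≥ (8.1 + 11.3851)/2 = 9.7425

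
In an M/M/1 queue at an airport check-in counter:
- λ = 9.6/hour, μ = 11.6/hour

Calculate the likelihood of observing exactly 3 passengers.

ρ = λ/μ = 9.6/11.6 = 0.82759
P(n) = (1-ρ)ρⁿ
P(3) = (1-0.82759) × 0.82759^3
P(3) = 0.17241 × 0.56682
P(3) = 0.09773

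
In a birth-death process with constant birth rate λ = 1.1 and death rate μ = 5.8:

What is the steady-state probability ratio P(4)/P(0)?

For constant rates: P(n)/P(0) = (λ/μ)^n
P(4)/P(0) = (1.1/5.8)^4 = 0.18966^4 = 0.001294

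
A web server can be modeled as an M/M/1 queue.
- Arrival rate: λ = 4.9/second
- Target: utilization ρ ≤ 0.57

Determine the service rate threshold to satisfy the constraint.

ρ = λ/μ, so μ = λ/ρ
μ ≥ 4.9/0.57 = 8.5965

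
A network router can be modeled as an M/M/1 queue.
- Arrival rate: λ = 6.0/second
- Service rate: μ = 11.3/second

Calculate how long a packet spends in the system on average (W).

First, compute utilization: ρ = λ/μ = 6.0/11.3 = 0.5310
For M/M/1: W = 1/(μ-λ)
W = 1/(11.3-6.0) = 1/5.30
W = 0.1887 seconds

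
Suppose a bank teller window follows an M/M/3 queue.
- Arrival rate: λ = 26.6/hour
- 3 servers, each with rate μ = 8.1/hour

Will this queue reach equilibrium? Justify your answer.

Stability requires ρ = λ/(cμ) < 1
ρ = 26.6/(3 × 8.1) = 26.6/24.30 = 1.0947
Since 1.0947 ≥ 1, the system is UNSTABLE.
Need c > λ/μ = 26.6/8.1 = 3.28.
Minimum servers needed: c = 4.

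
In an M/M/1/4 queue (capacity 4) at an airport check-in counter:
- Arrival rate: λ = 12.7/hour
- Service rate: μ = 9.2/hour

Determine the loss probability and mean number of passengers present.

ρ = λ/μ = 12.7/9.2 = 1.3804
P₀ = (1-ρ)/(1-ρ^(K+1)) = (1-1.3804)/(1-1.3804^5) = -0.3804/-4.0122 = 0.09481
P_K = P₀×ρ^K = 0.094812 × 1.3804^4 = 0.094812 × 3.6309 = 0.3443
Blocking probability P_4 = 0.3443 (34.43%)
L = ρ[1 - (K+1)ρ^K + Kρ^(K+1)] / [(1-ρ)(1-ρ^(K+1))]
L = 1.3804 × (1 - 5×3.63095 + 4×5.01216) / ((1 - 1.3804) × (1 - 5.01216)) = 2.6174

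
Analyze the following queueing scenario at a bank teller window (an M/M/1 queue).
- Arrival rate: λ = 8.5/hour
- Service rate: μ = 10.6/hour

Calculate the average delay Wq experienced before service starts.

First, compute utilization: ρ = λ/μ = 8.5/10.6 = 0.8019
For M/M/1: Wq = λ/(μ(μ-λ))
Wq = 8.5/(10.6 × (10.6-8.5))
Wq = 8.5/(10.6 × 2.10)
Wq = 0.3819 hours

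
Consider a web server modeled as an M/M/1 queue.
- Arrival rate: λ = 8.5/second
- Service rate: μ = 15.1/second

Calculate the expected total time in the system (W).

First, compute utilization: ρ = λ/μ = 8.5/15.1 = 0.5629
For M/M/1: W = 1/(μ-λ)
W = 1/(15.1-8.5) = 1/6.60
W = 0.1515 seconds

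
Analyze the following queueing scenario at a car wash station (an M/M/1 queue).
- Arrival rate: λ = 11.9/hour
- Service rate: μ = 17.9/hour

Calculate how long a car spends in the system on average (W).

First, compute utilization: ρ = λ/μ = 11.9/17.9 = 0.6648
For M/M/1: W = 1/(μ-λ)
W = 1/(17.9-11.9) = 1/6.00
W = 0.1667 hours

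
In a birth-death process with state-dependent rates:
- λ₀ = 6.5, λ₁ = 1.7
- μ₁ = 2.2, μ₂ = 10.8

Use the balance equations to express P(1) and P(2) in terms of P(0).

Balance equations:
State 0: λ₀P₀ = μ₁P₁ → P₁ = (λ₀/μ₁)P₀ = (6.5/2.2)P₀ = 2.9545P₀
State 1: P₂ = (λ₀λ₁)/(μ₁μ₂)P₀ = (6.5×1.7)/(2.2×10.8)P₀ = 0.4651P₀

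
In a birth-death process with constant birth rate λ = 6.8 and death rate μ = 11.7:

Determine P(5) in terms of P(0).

For constant rates: P(n)/P(0) = (λ/μ)^n
P(5)/P(0) = (6.8/11.7)^5 = 0.5812^5 = 0.06632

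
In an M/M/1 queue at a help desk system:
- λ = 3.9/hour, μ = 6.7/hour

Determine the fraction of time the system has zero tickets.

ρ = λ/μ = 3.9/6.7 = 0.5821
P(0) = 1 - ρ = 1 - 0.5821 = 0.4179
The server is idle 41.79% of the time.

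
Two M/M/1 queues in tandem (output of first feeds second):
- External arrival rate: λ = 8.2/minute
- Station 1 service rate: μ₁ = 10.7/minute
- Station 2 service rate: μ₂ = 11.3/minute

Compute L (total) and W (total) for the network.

By Jackson's theorem, each station behaves as independent M/M/1.
Station 1: ρ₁ = 8.2/10.7 = 0.7664, L₁ = ρ₁/(1-ρ₁) = λ/(μ₁-λ) = 8.2/2.50 = 3.2800
Station 2: ρ₂ = 8.2/11.3 = 0.7257, L₂ = ρ₂/(1-ρ₂) = λ/(μ₂-λ) = 8.2/3.10 = 2.6452
Total: L = L₁ + L₂ = 3.2800 + 2.6452 = 5.9252
W = L/λ = 5.9252/8.2 = 0.7226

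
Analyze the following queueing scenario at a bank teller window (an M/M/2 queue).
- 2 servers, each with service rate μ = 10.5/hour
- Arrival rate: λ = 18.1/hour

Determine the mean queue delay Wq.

Traffic intensity: ρ = λ/(cμ) = 18.1/(2×10.5) = 0.8619
Since ρ = 0.8619 < 1, system is stable.
Offered load a = λ/μ = cρ = 18.1/10.5 = 1.7238
P₀ = [ Σₙ₌₀^1 aⁿ/n! + a^2/(2!(1-ρ)) ]⁻¹
Σ = a^0/0! + a^1/1! = 1.0000 + 1.7238 = 2.7238
a^2/(2!(1-ρ)) = 2.9715193/(2 × 0.13809524) = 10.7589
P₀ = 1/(2.7238 + 10.7589) = 0.07417
Lq = P₀·a^2·ρ / (2!(1-ρ)²) = 0.074169 × 2.9715 × 0.86190 / (2 × 0.019070) = 4.9805
Wq = Lq/λ = 4.9805/18.1 = 0.2752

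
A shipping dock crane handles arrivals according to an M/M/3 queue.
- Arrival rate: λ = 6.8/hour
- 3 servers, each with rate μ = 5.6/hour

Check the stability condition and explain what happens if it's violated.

Stability requires ρ = λ/(cμ) < 1
ρ = 6.8/(3 × 5.6) = 6.8/16.80 = 0.4048
Since 0.4048 < 1, the system is STABLE.
The servers are busy 40.48% of the time.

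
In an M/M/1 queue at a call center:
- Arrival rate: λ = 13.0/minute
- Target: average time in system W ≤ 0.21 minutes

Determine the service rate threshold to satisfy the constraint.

For M/M/1: W = 1/(μ-λ)
Need W ≤ 0.21, so 1/(μ-λ) ≤ 0.21
μ - λ ≥ 1/0.21 = 4.7619
μ ≥ 13.0 + 4.7619 = 17.7619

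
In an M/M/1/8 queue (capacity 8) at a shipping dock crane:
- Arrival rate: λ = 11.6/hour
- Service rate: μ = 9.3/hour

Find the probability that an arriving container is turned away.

ρ = λ/μ = 11.6/9.3 = 1.24731
P₀ = (1-ρ)/(1-ρ^(K+1)) = (1-1.24731)/(1-1.24731^9) = -0.2473/-6.3075 = 0.03921
P_K = P₀×ρ^K = 0.03921 × 1.24731^8 = 0.03921 × 5.8586 = 0.2297
Blocking probability = 22.97%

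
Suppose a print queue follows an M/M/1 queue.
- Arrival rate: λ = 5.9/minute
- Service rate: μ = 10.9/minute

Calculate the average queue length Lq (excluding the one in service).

ρ = λ/μ = 5.9/10.9 = 0.5413
For M/M/1: Lq = λ²/(μ(μ-λ))
Lq = 34.81/(10.9 × 5.00)
Lq = 0.6387 jobs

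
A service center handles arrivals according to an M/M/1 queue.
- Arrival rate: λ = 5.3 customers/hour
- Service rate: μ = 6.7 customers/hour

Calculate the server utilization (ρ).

Server utilization: ρ = λ/μ
ρ = 5.3/6.7 = 0.7910
The server is busy 79.10% of the time.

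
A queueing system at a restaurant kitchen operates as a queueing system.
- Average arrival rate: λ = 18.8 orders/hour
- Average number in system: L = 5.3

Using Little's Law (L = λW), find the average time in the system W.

Little's Law: L = λW, so W = L/λ
W = 5.3/18.8 = 0.2819 hours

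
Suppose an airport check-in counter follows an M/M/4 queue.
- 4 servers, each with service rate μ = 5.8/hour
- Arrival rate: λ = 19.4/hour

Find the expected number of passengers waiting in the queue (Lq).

Traffic intensity: ρ = λ/(cμ) = 19.4/(4×5.8) = 0.8362
Since ρ = 0.8362 < 1, system is stable.
Offered load a = λ/μ = cρ = 19.4/5.8 = 3.3448
P₀ = [ Σₙ₌₀^3 aⁿ/n! + a^4/(4!(1-ρ)) ]⁻¹
Σ = a^0/0! + a^1/1! + a^2/2! + a^3/3! = 1.00000 + 3.34483 + 5.59394 + 6.23692 = 16.1757
a^4/(4!(1-ρ)) = 125.1685/(24 × 0.163793) = 31.8411
P₀ = 1/(16.1757 + 31.8411) = 0.02083
Lq = P₀·a^4·ρ / (4!(1-ρ)²) = 0.0208261 × 125.1685 × 0.836207 / (24 × 0.0268282) = 3.3854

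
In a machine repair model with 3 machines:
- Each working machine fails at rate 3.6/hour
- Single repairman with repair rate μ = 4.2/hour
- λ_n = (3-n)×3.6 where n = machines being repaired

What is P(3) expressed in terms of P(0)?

P(3)/P(0) = ∏_{i=0}^{3-1} λ_i/μ_{i+1}
= (3-0)×3.6/4.2 × (3-1)×3.6/4.2 × (3-2)×3.6/4.2
= 3.7784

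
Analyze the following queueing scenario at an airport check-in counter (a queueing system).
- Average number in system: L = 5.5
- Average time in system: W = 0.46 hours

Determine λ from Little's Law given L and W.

Little's Law: L = λW, so λ = L/W
λ = 5.5/0.46 = 11.9565 passengers/hour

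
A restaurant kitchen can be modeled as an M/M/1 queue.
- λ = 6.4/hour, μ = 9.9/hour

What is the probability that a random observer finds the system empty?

ρ = λ/μ = 6.4/9.9 = 0.6465
P(0) = 1 - ρ = 1 - 0.6465 = 0.3535
The server is idle 35.35% of the time.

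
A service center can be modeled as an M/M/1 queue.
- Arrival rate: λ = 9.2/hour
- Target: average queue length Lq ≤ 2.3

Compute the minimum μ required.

For M/M/1: Lq = λ²/(μ(μ-λ))
Need Lq ≤ 2.3, i.e. μ(μ-λ) ≥ λ²/2.3
μ² - 9.2μ - 84.64/2.3 ≥ 0  →  μ² - 9.2μ - 36.8000 ≥ 0
Quadratic formula (positive root): μ = [λ + √(λ² + 4×36.8000)]/2
Discriminant: 84.64 + 4×36.8000 = 231.8400, √231.8400 = 15.2263
μ ≥ (9.2 + 15.2263)/2 = 12.2131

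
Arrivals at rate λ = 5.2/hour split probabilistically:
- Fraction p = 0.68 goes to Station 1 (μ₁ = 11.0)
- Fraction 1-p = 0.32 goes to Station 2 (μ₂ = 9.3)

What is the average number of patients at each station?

Effective rates: λ₁ = 5.2×0.68 = 3.536, λ₂ = 5.2×0.32 = 1.664
Station 1: ρ₁ = 3.536/11.0 = 0.32145, L₁ = ρ₁/(1-ρ₁) = 0.32145/(1-0.32145) = 0.4737
Station 2: ρ₂ = 1.664/9.3 = 0.1789, L₂ = ρ₂/(1-ρ₂) = 0.1789/(1-0.1789) = 0.2179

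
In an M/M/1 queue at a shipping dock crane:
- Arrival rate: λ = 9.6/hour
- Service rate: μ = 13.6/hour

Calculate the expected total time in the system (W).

First, compute utilization: ρ = λ/μ = 9.6/13.6 = 0.7059
For M/M/1: W = 1/(μ-λ)
W = 1/(13.6-9.6) = 1/4.00
W = 0.2500 hours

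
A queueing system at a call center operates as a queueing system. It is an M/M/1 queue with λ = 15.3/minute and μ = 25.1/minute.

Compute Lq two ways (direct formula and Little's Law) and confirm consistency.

Method 1 (direct): Lq = λ²/(μ(μ-λ)) = 234.09/(25.1 × 9.80) = 0.9517

Method 2 (Little's Law):
W = 1/(μ-λ) = 1/9.80 = 0.10204
Wq = W - 1/μ = 0.10204 - 0.039841 = 0.06220
Lq = λWq = 15.3 × 0.06220 = 0.9517 ✔ (matches Method 1)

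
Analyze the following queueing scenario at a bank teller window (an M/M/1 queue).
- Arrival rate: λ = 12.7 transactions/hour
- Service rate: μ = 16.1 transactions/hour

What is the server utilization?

Server utilization: ρ = λ/μ
ρ = 12.7/16.1 = 0.7888
The server is busy 78.88% of the time.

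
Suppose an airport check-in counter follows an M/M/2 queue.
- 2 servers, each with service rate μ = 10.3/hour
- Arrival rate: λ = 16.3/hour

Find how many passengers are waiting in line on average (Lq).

Traffic intensity: ρ = λ/(cμ) = 16.3/(2×10.3) = 0.7913
Since ρ = 0.7913 < 1, system is stable.
Offered load a = λ/μ = cρ = 16.3/10.3 = 1.5825
P₀ = [ Σₙ₌₀^1 aⁿ/n! + a^2/(2!(1-ρ)) ]⁻¹
Σ = a^0/0! + a^1/1! = 1.0000 + 1.5825 = 2.5825
a^2/(2!(1-ρ)) = 2.5044/(2 × 0.20874) = 5.9989
P₀ = 1/(2.5825 + 5.9989) = 0.1165
Lq = P₀·a^2·ρ / (2!(1-ρ)²) = 0.11653 × 2.5044 × 0.79126 / (2 × 0.043571) = 2.6499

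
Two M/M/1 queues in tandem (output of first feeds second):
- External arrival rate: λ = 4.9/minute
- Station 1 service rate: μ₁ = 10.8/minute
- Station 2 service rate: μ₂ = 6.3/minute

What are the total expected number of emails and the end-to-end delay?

By Jackson's theorem, each station behaves as independent M/M/1.
Station 1: ρ₁ = 4.9/10.8 = 0.4537, L₁ = ρ₁/(1-ρ₁) = λ/(μ₁-λ) = 4.9/5.90 = 0.8305
Station 2: ρ₂ = 4.9/6.3 = 0.7778, L₂ = ρ₂/(1-ρ₂) = λ/(μ₂-λ) = 4.9/1.40 = 3.5000
Total: L = L₁ + L₂ = 0.8305 + 3.5000 = 4.3305
W = L/λ = 4.3305/4.9 = 0.8838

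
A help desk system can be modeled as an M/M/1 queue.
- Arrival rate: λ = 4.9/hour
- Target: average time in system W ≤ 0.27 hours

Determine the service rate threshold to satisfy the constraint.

For M/M/1: W = 1/(μ-λ)
Need W ≤ 0.27, so 1/(μ-λ) ≤ 0.27
μ - λ ≥ 1/0.27 = 3.7037
μ ≥ 4.9 + 3.7037 = 8.6037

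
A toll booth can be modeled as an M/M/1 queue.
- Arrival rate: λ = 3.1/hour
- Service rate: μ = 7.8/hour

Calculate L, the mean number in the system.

ρ = λ/μ = 3.1/7.8 = 0.3974
For M/M/1: L = λ/(μ-λ)
L = 3.1/(7.8-3.1) = 3.1/4.70
L = 0.6596 vehicles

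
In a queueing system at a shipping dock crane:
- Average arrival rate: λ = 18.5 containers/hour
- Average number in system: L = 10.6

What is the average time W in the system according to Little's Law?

Little's Law: L = λW, so W = L/λ
W = 10.6/18.5 = 0.5730 hours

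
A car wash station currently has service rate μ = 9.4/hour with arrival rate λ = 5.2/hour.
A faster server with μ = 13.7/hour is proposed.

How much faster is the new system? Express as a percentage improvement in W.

System 1: ρ₁ = 5.2/9.4 = 0.5532, W₁ = 1/(9.4-5.2) = 0.23810
System 2: ρ₂ = 5.2/13.7 = 0.3796, W₂ = 1/(13.7-5.2) = 0.11765
Improvement: (W₁-W₂)/W₁ = (0.23810-0.11765)/0.23810 = 50.59%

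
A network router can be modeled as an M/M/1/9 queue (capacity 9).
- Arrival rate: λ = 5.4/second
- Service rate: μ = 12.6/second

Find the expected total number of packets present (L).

ρ = λ/μ = 5.4/12.6 = 0.42857
P₀ = (1-ρ)/(1-ρ^(K+1)) = (1-0.42857)/(1-0.42857^10) = 0.5714/0.9998 = 0.5715
P_K = P₀×ρ^K = 0.57155 × 0.42857^9 = 0.57155 × 0.00048775 = 0.0002788
L = ρ[1 - (K+1)ρ^K + Kρ^(K+1)] / [(1-ρ)(1-ρ^(K+1))]
L = 0.42857 × (1 - 10×0.0004877 + 9×0.0002090) / ((1 - 0.42857) × (1 - 0.0002090)) = 0.7479 packets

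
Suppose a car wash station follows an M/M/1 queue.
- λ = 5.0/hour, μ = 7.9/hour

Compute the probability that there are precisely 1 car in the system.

ρ = λ/μ = 5.0/7.9 = 0.6329
P(n) = (1-ρ)ρⁿ
P(1) = (1-0.6329) × 0.6329^1
P(1) = 0.3671 × 0.6329
P(1) = 0.2323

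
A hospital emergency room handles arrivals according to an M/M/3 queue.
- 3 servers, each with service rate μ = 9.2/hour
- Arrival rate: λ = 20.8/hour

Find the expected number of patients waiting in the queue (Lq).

Traffic intensity: ρ = λ/(cμ) = 20.8/(3×9.2) = 0.7536
Since ρ = 0.7536 < 1, system is stable.
Offered load a = λ/μ = cρ = 20.8/9.2 = 2.2609
P₀ = [ Σₙ₌₀^2 aⁿ/n! + a^3/(3!(1-ρ)) ]⁻¹
Σ = a^0/0! + a^1/1! + a^2/2! = 1.00000 + 2.26087 + 2.55577 = 5.8166
a^3/(3!(1-ρ)) = 11.5565/(6 × 0.246377) = 7.8176
P₀ = 1/(5.8166 + 7.8176) = 0.07334
Lq = P₀·a^3·ρ / (3!(1-ρ)²) = 0.073345 × 11.5565 × 0.75362 / (6 × 0.060702) = 1.7539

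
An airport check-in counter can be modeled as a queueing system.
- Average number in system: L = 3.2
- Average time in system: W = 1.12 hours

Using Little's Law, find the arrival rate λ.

Little's Law: L = λW, so λ = L/W
λ = 3.2/1.12 = 2.8571 passengers/hour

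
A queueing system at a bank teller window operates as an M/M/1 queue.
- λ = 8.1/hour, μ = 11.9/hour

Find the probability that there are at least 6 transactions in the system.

ρ = λ/μ = 8.1/11.9 = 0.680672
P(N ≥ n) = ρⁿ
P(N ≥ 6) = 0.680672^6
P(N ≥ 6) = 0.09946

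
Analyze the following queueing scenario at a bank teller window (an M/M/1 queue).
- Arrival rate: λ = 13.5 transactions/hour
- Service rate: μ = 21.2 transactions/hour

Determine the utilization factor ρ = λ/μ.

Server utilization: ρ = λ/μ
ρ = 13.5/21.2 = 0.6368
The server is busy 63.68% of the time.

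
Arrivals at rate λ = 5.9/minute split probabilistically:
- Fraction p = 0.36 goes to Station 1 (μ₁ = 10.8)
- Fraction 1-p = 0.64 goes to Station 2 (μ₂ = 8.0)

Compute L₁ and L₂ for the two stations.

Effective rates: λ₁ = 5.9×0.36 = 2.124, λ₂ = 5.9×0.64 = 3.776
Station 1: ρ₁ = 2.124/10.8 = 0.19667, L₁ = ρ₁/(1-ρ₁) = 0.19667/(1-0.19667) = 0.2448
Station 2: ρ₂ = 3.776/8.0 = 0.4720, L₂ = ρ₂/(1-ρ₂) = 0.4720/(1-0.4720) = 0.8939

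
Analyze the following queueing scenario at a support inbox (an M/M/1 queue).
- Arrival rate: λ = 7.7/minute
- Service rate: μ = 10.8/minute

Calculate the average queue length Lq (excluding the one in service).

ρ = λ/μ = 7.7/10.8 = 0.7130
For M/M/1: Lq = λ²/(μ(μ-λ))
Lq = 59.29/(10.8 × 3.10)
Lq = 1.7709 emails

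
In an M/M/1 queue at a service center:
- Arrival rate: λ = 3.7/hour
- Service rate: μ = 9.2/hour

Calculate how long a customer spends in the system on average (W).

First, compute utilization: ρ = λ/μ = 3.7/9.2 = 0.4022
For M/M/1: W = 1/(μ-λ)
W = 1/(9.2-3.7) = 1/5.50
W = 0.1818 hours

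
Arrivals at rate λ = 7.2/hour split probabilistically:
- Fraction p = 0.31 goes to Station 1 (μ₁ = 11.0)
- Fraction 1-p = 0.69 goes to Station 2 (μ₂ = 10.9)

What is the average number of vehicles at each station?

Effective rates: λ₁ = 7.2×0.31 = 2.232, λ₂ = 7.2×0.69 = 4.968
Station 1: ρ₁ = 2.232/11.0 = 0.20291, L₁ = ρ₁/(1-ρ₁) = 0.20291/(1-0.20291) = 0.2546
Station 2: ρ₂ = 4.968/10.9 = 0.45578, L₂ = ρ₂/(1-ρ₂) = 0.45578/(1-0.45578) = 0.8375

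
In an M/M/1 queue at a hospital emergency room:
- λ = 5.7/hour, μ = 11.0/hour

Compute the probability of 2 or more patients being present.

ρ = λ/μ = 5.7/11.0 = 0.5182
P(N ≥ n) = ρⁿ
P(N ≥ 2) = 0.5182^2
P(N ≥ 2) = 0.2685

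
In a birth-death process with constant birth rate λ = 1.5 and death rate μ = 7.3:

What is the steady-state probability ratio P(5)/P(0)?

For constant rates: P(n)/P(0) = (λ/μ)^n
P(5)/P(0) = (1.5/7.3)^5 = 0.20548^5 = 0.0003663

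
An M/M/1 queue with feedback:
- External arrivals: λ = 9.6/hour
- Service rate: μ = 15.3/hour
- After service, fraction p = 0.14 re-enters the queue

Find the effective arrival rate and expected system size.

Effective arrival rate: λ_eff = λ/(1-p) = 9.6/(1-0.14) = 9.6/0.86 = 11.1628
ρ = λ_eff/μ = 11.1628/15.3 = 0.72959
L = ρ/(1-ρ) = 0.72959/(1-0.72959) = 2.6981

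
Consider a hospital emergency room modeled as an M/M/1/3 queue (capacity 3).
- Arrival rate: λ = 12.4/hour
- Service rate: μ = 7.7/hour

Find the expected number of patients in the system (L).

ρ = λ/μ = 12.4/7.7 = 1.6104
P₀ = (1-ρ)/(1-ρ^(K+1)) = (1-1.6104)/(1-1.6104^4) = -0.6104/-5.7257 = 0.1066
P_K = P₀×ρ^K = 0.1066 × 1.6104^3 = 0.1066 × 4.1764 = 0.4452
L = ρ[1 - (K+1)ρ^K + Kρ^(K+1)] / [(1-ρ)(1-ρ^(K+1))]
L = 1.6104 × (1 - 4×4.17639 + 3×6.72566) / ((1 - 1.6104) × (1 - 6.72566)) = 2.0603 patients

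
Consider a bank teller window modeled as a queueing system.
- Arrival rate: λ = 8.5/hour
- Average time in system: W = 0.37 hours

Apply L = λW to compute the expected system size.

Little's Law: L = λW
L = 8.5 × 0.37 = 3.1450 transactions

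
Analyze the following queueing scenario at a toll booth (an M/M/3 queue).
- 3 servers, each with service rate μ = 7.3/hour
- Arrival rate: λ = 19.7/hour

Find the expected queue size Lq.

Traffic intensity: ρ = λ/(cμ) = 19.7/(3×7.3) = 0.8995
Since ρ = 0.8995 < 1, system is stable.
Offered load a = λ/μ = cρ = 19.7/7.3 = 2.6986
P₀ = [ Σₙ₌₀^2 aⁿ/n! + a^3/(3!(1-ρ)) ]⁻¹
Σ = a^0/0! + a^1/1! + a^2/2! = 1.0000 + 2.6986 + 3.6413 = 7.3399
a^3/(3!(1-ρ)) = 19.6531/(6 × 0.100457) = 32.6062
P₀ = 1/(7.3399 + 32.6062) = 0.02503
Lq = P₀·a^3·ρ / (3!(1-ρ)²) = 0.0250337 × 19.6531 × 0.899543 / (6 × 0.0100915) = 7.3092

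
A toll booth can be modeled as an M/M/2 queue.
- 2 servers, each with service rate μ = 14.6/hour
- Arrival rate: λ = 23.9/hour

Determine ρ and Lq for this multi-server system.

Traffic intensity: ρ = λ/(cμ) = 23.9/(2×14.6) = 0.8185
Since ρ = 0.8185 < 1, system is stable.
Offered load a = λ/μ = cρ = 23.9/14.6 = 1.6370
P₀ = [ Σₙ₌₀^1 aⁿ/n! + a^2/(2!(1-ρ)) ]⁻¹
Σ = a^0/0! + a^1/1! = 1.0000 + 1.6370 = 2.6370
a^2/(2!(1-ρ)) = 2.67972/(2 × 0.181507) = 7.3819
P₀ = 1/(2.6370 + 7.3819) = 0.09981
Lq = P₀·a^2·ρ / (2!(1-ρ)²) = 0.099812 × 2.6797 × 0.81849 / (2 × 0.032945) = 3.3225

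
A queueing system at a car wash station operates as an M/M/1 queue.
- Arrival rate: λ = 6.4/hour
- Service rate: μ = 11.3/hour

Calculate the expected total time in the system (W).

First, compute utilization: ρ = λ/μ = 6.4/11.3 = 0.5664
For M/M/1: W = 1/(μ-λ)
W = 1/(11.3-6.4) = 1/4.90
W = 0.2041 hours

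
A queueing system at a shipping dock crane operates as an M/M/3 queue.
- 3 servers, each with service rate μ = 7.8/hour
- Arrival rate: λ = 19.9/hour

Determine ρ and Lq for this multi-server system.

Traffic intensity: ρ = λ/(cμ) = 19.9/(3×7.8) = 0.8504
Since ρ = 0.8504 < 1, system is stable.
Offered load a = λ/μ = cρ = 19.9/7.8 = 2.5513
P₀ = [ Σₙ₌₀^2 aⁿ/n! + a^3/(3!(1-ρ)) ]⁻¹
Σ = a^0/0! + a^1/1! + a^2/2! = 1.0000 + 2.5513 + 3.2545 = 6.8058
a^3/(3!(1-ρ)) = 16.60640/(6 × 0.1495726) = 18.5043
P₀ = 1/(6.8058 + 18.5043) = 0.03951
Lq = P₀·a^3·ρ / (3!(1-ρ)²) = 0.0395100 × 16.6064 × 0.850427 / (6 × 0.0223720) = 4.1568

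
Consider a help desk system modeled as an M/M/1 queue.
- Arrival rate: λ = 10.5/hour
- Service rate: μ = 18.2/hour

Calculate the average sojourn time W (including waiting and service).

First, compute utilization: ρ = λ/μ = 10.5/18.2 = 0.5769
For M/M/1: W = 1/(μ-λ)
W = 1/(18.2-10.5) = 1/7.70
W = 0.1299 hours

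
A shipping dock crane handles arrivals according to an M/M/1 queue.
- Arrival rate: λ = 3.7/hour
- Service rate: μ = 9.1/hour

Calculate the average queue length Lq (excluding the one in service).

ρ = λ/μ = 3.7/9.1 = 0.4066
For M/M/1: Lq = λ²/(μ(μ-λ))
Lq = 13.69/(9.1 × 5.40)
Lq = 0.2786 containers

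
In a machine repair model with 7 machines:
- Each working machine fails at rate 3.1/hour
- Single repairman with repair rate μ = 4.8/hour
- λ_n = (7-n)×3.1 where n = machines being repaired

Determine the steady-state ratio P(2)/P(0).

P(2)/P(0) = ∏_{i=0}^{2-1} λ_i/μ_{i+1}
= (7-0)×3.1/4.8 × (7-1)×3.1/4.8
= 17.5182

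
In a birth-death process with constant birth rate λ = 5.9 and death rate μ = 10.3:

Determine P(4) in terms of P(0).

For constant rates: P(n)/P(0) = (λ/μ)^n
P(4)/P(0) = (5.9/10.3)^4 = 0.57282^4 = 0.1077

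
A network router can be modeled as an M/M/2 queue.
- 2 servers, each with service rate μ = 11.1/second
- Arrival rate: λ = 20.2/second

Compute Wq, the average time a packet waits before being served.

Traffic intensity: ρ = λ/(cμ) = 20.2/(2×11.1) = 0.9099
Since ρ = 0.9099 < 1, system is stable.
Offered load a = λ/μ = cρ = 20.2/11.1 = 1.8198
P₀ = [ Σₙ₌₀^1 aⁿ/n! + a^2/(2!(1-ρ)) ]⁻¹
Σ = a^0/0! + a^1/1! = 1.0000 + 1.8198 = 2.8198
a^2/(2!(1-ρ)) = 3.31174/(2 × 0.0900901) = 18.3802
P₀ = 1/(2.8198 + 18.3802) = 0.04717
Lq = P₀·a^2·ρ / (2!(1-ρ)²) = 0.0471698 × 3.31174 × 0.909910 / (2 × 0.00811622) = 8.7566
Wq = Lq/λ = 8.7566/20.2 = 0.4335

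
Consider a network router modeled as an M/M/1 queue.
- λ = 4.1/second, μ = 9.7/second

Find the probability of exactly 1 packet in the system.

ρ = λ/μ = 4.1/9.7 = 0.4227
P(n) = (1-ρ)ρⁿ
P(1) = (1-0.4227) × 0.4227^1
P(1) = 0.5773 × 0.4227
P(1) = 0.2440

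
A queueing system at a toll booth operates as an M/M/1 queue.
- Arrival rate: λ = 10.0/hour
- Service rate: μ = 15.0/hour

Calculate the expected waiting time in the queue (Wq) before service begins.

First, compute utilization: ρ = λ/μ = 10.0/15.0 = 0.6667
For M/M/1: Wq = λ/(μ(μ-λ))
Wq = 10.0/(15.0 × (15.0-10.0))
Wq = 10.0/(15.0 × 5.00)
Wq = 0.1333 hours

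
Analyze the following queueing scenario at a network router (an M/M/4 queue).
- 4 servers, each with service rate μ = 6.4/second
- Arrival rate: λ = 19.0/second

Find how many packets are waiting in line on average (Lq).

Traffic intensity: ρ = λ/(cμ) = 19.0/(4×6.4) = 0.7422
Since ρ = 0.7422 < 1, system is stable.
Offered load a = λ/μ = cρ = 19.0/6.4 = 2.9688
P₀ = [ Σₙ₌₀^3 aⁿ/n! + a^4/(4!(1-ρ)) ]⁻¹
Σ = a^0/0! + a^1/1! + a^2/2! + a^3/3! = 1.0000 + 2.9688 + 4.4067 + 4.3608 = 12.7363
a^4/(4!(1-ρ)) = 77.6774/(24 × 0.257812) = 12.5539
P₀ = 1/(12.7363 + 12.5539) = 0.03954
Lq = P₀·a^4·ρ / (4!(1-ρ)²) = 0.039541 × 77.6774 × 0.74219 / (24 × 0.066467) = 1.4290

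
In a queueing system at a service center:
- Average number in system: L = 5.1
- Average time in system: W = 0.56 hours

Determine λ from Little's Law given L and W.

Little's Law: L = λW, so λ = L/W
λ = 5.1/0.56 = 9.1071 customers/hour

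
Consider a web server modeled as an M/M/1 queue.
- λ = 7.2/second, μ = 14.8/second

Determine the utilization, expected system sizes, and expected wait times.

Step 1: ρ = λ/μ = 7.2/14.8 = 0.4865
Step 2: L = λ/(μ-λ) = 7.2/7.60 = 0.9474
Step 3: Lq = λ²/(μ(μ-λ)) = 51.84/(14.8×7.60) = 0.4609
Step 4: W = 1/(μ-λ) = 1/7.60 = 0.13158
Step 5: Wq = λ/(μ(μ-λ)) = 7.2/(14.8×7.60) = 0.06401
Step 6: P(0) = 1-ρ = 0.5135
Verify: L = λW = 7.2×0.13158 = 0.9474 ✔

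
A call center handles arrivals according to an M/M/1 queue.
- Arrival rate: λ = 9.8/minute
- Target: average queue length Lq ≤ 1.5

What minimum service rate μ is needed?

For M/M/1: Lq = λ²/(μ(μ-λ))
Need Lq ≤ 1.5, i.e. μ(μ-λ) ≥ λ²/1.5
μ² - 9.8μ - 96.04/1.5 ≥ 0  →  μ² - 9.8μ - 64.02667 ≥ 0
Quadratic formula (positive root): μ = [λ + √(λ² + 4×64.02667)]/2
Discriminant: 96.04 + 4×64.02667 = 352.1467, √352.1467 = 18.7656
μ ≥ (9.8 + 18.7656)/2 = 14.2828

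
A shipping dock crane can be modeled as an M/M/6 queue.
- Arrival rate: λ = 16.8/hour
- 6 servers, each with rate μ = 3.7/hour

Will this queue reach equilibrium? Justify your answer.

Stability requires ρ = λ/(cμ) < 1
ρ = 16.8/(6 × 3.7) = 16.8/22.20 = 0.7568
Since 0.7568 < 1, the system is STABLE.
The servers are busy 75.68% of the time.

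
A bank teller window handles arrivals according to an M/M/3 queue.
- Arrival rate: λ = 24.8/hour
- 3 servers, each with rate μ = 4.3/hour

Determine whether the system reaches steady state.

Stability requires ρ = λ/(cμ) < 1
ρ = 24.8/(3 × 4.3) = 24.8/12.90 = 1.9225
Since 1.9225 ≥ 1, the system is UNSTABLE.
Need c > λ/μ = 24.8/4.3 = 5.77.
Minimum servers needed: c = 6.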